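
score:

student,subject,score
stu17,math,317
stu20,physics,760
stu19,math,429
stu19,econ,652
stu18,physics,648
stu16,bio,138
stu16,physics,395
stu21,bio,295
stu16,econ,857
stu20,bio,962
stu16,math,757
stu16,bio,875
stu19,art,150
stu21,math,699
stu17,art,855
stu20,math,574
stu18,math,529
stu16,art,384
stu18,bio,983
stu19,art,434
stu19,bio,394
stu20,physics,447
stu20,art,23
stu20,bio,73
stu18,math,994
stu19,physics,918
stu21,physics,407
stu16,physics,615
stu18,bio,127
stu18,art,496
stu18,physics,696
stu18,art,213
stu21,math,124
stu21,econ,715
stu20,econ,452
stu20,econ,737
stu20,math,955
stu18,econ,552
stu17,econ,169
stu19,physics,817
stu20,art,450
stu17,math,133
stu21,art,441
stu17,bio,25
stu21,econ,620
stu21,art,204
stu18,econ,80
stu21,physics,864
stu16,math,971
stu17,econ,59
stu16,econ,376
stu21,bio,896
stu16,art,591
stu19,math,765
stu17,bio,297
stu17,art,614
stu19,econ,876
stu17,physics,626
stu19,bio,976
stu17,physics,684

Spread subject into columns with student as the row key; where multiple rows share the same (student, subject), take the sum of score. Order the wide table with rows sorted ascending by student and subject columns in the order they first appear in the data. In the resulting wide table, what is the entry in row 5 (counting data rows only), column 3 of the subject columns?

With rows sorted ascending by student, row 5 is student=stu20. subject columns in first-appearance order: math, physics, econ, bio, art; column 3 is econ.
Long rows with student=stu20, subject=econ: 452 + 737 = 1189.

1189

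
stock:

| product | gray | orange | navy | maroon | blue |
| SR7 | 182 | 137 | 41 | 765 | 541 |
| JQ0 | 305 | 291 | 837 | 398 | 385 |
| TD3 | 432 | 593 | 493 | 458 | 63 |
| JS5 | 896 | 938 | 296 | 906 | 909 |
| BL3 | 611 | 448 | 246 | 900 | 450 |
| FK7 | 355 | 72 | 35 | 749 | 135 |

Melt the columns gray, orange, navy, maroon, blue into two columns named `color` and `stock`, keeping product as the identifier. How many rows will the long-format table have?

6 product values × 5 melted columns = 30 rows.

30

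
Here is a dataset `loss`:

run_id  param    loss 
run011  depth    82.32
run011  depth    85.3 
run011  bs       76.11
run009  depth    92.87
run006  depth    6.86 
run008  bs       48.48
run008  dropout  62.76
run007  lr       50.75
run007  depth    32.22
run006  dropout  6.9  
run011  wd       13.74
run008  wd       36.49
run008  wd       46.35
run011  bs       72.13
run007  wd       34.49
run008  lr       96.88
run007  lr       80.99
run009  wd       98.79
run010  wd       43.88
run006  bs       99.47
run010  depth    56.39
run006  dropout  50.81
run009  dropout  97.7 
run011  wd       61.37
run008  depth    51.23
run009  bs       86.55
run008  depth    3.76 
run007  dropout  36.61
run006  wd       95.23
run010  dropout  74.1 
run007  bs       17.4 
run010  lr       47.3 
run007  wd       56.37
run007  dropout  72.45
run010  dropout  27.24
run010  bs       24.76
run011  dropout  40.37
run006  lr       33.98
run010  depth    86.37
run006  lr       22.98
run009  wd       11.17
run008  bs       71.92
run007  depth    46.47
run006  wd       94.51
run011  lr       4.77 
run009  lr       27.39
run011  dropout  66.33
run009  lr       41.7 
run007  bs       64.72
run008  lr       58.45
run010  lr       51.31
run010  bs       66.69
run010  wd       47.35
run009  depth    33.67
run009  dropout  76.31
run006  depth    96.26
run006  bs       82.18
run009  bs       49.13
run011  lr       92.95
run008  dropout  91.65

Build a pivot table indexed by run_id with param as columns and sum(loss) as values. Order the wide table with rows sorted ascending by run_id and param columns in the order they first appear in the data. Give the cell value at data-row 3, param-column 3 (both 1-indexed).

154.41

With rows sorted ascending by run_id, row 3 is run_id=run008. param columns in first-appearance order: depth, bs, dropout, lr, wd; column 3 is dropout.
Long rows with run_id=run008, param=dropout: 62.76 + 91.65 = 154.41.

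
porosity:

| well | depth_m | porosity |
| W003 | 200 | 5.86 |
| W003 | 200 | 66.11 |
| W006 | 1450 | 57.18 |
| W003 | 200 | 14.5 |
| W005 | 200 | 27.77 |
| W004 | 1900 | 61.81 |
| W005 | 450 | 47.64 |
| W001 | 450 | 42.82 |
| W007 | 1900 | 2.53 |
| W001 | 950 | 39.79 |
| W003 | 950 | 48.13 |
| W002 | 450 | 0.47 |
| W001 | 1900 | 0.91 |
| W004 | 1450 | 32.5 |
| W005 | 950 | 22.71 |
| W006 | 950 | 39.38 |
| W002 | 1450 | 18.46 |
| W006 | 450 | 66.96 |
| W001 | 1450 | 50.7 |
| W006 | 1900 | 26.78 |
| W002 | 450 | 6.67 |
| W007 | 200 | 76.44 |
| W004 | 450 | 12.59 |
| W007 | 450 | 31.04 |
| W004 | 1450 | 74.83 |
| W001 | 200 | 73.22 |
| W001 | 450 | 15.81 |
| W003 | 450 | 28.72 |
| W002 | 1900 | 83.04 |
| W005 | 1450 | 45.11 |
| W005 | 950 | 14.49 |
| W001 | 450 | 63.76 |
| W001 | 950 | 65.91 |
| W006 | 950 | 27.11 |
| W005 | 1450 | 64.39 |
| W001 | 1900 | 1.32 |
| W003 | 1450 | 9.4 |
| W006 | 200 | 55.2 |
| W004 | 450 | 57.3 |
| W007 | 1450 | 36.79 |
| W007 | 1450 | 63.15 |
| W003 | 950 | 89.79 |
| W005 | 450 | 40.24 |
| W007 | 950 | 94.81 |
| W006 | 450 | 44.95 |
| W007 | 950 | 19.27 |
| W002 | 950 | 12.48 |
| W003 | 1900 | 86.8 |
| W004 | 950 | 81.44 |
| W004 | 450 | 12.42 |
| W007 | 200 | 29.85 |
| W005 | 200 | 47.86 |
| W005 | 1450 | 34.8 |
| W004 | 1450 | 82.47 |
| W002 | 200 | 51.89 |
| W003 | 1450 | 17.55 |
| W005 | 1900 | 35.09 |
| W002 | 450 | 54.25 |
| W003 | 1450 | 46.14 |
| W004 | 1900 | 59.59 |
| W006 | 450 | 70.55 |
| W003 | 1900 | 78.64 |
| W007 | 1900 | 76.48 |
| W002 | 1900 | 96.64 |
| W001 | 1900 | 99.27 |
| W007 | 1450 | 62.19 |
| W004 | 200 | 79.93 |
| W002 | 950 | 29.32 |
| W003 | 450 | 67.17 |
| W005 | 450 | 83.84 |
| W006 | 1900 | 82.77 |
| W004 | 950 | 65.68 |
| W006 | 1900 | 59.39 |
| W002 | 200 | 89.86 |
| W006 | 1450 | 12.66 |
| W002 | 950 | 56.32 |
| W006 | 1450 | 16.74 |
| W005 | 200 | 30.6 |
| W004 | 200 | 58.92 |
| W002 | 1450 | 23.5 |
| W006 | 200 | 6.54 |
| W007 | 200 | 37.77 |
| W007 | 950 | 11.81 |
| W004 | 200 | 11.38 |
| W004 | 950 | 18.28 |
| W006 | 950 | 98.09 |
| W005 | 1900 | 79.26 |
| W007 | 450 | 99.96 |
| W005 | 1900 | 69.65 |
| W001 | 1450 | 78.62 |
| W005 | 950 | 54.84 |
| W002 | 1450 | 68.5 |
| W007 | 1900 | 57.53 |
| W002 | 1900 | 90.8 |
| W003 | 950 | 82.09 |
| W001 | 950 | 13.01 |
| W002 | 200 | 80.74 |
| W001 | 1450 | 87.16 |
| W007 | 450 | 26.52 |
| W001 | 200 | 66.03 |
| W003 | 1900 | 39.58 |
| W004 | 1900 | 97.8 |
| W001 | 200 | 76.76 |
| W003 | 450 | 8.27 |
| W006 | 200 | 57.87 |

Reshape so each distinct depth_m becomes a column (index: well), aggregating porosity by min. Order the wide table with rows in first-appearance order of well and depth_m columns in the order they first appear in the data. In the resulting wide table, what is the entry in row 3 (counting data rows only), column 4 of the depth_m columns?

With rows in first-appearance order of well, row 3 is well=W005. depth_m columns in first-appearance order: 200, 1450, 1900, 450, 950; column 4 is 450.
Long rows with well=W005, depth_m=450: min(47.64, 40.24, 83.84) = 40.24.

40.24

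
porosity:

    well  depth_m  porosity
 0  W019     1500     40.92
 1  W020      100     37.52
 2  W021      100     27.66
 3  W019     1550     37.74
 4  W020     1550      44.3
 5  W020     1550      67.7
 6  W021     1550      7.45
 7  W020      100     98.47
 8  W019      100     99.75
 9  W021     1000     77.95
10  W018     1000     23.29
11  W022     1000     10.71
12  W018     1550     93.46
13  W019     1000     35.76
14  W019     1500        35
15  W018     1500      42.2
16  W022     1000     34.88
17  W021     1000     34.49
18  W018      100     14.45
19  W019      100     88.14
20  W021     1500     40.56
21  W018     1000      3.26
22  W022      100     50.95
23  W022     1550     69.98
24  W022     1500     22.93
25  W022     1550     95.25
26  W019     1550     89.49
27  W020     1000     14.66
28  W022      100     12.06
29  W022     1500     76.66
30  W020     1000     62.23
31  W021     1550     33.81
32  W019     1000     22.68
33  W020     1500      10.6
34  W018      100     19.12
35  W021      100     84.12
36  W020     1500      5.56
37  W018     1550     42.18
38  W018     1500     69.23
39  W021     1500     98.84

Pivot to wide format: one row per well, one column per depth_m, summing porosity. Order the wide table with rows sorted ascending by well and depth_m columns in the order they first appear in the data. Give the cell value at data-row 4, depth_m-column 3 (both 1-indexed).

41.26

With rows sorted ascending by well, row 4 is well=W021. depth_m columns in first-appearance order: 1500, 100, 1550, 1000; column 3 is 1550.
Long rows with well=W021, depth_m=1550: 7.45 + 33.81 = 41.26.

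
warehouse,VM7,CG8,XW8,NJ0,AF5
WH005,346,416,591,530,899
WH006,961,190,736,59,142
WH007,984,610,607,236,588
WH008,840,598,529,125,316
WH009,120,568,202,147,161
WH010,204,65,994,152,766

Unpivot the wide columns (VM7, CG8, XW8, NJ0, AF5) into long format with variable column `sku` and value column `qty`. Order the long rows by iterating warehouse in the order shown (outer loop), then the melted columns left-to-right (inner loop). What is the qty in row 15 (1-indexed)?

30 rows total (6 × 5). Row 15: index ⌊(15-1)/5⌋ = 2 into warehouse → WH007; (15-1) mod 5 = 4 into the melted columns → AF5.
So row 15 is (WH007, AF5, 588); qty = 588.

588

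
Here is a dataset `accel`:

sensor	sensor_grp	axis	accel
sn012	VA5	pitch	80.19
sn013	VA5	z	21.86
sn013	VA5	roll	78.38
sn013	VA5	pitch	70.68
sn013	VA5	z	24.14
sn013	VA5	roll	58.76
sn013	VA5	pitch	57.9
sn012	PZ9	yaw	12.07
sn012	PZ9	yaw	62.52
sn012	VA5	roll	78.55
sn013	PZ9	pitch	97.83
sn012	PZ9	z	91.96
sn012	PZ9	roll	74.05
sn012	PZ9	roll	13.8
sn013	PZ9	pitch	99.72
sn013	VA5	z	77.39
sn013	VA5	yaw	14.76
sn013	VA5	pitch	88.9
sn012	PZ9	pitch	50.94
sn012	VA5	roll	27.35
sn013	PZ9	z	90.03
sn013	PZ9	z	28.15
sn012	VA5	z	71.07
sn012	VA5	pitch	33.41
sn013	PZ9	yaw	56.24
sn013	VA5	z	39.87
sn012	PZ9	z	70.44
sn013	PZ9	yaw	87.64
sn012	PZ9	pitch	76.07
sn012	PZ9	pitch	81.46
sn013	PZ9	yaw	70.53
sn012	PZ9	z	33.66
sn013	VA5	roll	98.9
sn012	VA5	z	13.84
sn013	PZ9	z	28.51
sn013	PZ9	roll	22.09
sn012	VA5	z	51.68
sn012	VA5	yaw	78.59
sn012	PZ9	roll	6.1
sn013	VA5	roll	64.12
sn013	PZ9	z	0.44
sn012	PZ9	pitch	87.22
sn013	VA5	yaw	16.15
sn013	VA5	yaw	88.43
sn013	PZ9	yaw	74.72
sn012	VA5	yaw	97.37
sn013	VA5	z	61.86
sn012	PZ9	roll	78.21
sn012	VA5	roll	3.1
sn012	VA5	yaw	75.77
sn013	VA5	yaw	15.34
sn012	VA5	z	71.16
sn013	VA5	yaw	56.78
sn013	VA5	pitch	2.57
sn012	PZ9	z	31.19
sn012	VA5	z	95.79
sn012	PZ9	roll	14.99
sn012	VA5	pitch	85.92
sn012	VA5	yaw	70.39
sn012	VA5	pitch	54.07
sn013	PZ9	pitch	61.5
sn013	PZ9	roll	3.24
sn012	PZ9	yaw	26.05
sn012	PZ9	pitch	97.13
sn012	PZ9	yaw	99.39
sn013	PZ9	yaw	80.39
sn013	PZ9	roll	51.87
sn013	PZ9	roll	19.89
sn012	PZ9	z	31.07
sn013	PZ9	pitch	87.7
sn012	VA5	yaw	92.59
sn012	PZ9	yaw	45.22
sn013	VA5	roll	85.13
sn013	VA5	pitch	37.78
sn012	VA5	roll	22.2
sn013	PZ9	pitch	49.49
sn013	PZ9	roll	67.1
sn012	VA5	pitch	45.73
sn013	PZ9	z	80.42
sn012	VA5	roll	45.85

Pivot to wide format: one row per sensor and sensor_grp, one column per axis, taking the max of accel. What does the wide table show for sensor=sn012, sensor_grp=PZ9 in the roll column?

Rows with sensor=sn012, sensor_grp=PZ9 and axis=roll: accel values are 74.05, 13.8, 6.1, 78.21, 14.99.
max(74.05, 13.8, 6.1, 78.21, 14.99) = 78.21.

78.21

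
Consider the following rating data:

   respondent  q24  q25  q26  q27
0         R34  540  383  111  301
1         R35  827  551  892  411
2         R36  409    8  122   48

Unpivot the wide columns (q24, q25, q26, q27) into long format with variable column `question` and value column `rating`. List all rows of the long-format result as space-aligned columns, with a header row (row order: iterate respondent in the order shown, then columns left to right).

Each (respondent, column) pair becomes one row: 3 × 4 = 12 rows.
For example, (R34, q24) → rating=540.

respondent  question  rating
R34         q24       540   
R34         q25       383   
R34         q26       111   
R34         q27       301   
R35         q24       827   
R35         q25       551   
R35         q26       892   
R35         q27       411   
R36         q24       409   
R36         q25       8     
R36         q26       122   
R36         q27       48    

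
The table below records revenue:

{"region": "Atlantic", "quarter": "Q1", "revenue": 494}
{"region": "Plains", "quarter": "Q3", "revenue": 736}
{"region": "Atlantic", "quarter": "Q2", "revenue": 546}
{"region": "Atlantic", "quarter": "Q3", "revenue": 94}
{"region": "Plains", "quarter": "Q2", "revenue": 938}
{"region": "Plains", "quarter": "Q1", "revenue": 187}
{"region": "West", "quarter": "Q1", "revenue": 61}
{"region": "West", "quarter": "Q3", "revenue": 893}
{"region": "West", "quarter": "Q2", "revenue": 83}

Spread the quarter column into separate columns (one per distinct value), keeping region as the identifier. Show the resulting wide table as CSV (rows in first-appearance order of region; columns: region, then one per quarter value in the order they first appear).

Columns: region plus the 3 distinct quarter values (Q1, Q3, Q2).
For example, row Atlantic column Q1 takes revenue=494 from the long row (Atlantic, Q1).

region,Q1,Q3,Q2
Atlantic,494,94,546
Plains,187,736,938
West,61,893,83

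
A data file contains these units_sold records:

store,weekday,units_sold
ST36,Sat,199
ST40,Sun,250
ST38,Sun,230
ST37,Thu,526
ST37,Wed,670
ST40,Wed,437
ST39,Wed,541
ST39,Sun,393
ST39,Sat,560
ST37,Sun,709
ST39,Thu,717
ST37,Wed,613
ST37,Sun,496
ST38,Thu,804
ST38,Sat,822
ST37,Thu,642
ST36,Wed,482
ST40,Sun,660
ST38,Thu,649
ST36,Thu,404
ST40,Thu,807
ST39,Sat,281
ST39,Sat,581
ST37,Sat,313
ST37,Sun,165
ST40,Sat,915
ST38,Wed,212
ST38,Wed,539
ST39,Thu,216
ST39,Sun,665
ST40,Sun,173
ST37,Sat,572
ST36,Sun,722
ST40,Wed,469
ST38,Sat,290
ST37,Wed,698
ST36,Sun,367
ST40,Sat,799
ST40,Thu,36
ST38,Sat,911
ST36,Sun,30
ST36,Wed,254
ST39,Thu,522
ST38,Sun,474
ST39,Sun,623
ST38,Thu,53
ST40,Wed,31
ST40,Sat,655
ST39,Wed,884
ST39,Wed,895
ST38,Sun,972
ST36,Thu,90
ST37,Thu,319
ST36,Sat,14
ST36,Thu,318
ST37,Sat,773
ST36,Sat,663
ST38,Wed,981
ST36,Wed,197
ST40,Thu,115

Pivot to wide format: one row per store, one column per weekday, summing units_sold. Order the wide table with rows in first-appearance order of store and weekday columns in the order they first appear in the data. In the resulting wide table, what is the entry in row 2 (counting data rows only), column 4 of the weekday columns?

937

With rows in first-appearance order of store, row 2 is store=ST40. weekday columns in first-appearance order: Sat, Sun, Thu, Wed; column 4 is Wed.
Long rows with store=ST40, weekday=Wed: 437 + 469 + 31 = 937.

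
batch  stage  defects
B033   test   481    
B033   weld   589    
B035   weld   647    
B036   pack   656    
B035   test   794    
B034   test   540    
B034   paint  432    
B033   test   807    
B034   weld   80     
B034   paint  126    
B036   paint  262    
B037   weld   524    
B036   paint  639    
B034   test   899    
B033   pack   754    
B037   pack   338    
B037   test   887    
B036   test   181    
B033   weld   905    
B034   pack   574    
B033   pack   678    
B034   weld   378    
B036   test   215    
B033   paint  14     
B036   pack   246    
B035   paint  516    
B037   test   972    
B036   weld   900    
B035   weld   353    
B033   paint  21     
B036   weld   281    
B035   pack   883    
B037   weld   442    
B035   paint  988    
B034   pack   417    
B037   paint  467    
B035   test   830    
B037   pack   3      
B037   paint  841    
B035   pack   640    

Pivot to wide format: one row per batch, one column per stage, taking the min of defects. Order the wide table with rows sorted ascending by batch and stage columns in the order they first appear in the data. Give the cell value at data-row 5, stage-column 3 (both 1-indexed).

3

With rows sorted ascending by batch, row 5 is batch=B037. stage columns in first-appearance order: test, weld, pack, paint; column 3 is pack.
Long rows with batch=B037, stage=pack: min(338, 3) = 3.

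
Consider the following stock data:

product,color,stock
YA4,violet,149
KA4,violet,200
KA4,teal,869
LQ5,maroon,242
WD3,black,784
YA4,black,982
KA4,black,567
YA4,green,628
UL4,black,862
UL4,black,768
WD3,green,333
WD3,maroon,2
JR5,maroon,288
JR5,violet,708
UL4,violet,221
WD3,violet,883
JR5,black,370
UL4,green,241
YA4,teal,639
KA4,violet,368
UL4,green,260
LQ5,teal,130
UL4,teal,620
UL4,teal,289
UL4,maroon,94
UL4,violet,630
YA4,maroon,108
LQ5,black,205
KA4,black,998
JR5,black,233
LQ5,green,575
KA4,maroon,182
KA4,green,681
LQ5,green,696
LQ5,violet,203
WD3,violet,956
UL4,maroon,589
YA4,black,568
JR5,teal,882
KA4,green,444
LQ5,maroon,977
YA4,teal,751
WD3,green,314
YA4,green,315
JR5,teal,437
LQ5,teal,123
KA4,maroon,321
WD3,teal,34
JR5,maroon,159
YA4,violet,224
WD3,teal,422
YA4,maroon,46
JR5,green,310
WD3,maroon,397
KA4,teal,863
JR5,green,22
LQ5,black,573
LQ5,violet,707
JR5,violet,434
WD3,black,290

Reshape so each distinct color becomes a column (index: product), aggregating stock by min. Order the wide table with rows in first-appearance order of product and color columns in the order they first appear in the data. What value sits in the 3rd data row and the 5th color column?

575

With rows in first-appearance order of product, row 3 is product=LQ5. color columns in first-appearance order: violet, teal, maroon, black, green; column 5 is green.
Long rows with product=LQ5, color=green: min(575, 696) = 575.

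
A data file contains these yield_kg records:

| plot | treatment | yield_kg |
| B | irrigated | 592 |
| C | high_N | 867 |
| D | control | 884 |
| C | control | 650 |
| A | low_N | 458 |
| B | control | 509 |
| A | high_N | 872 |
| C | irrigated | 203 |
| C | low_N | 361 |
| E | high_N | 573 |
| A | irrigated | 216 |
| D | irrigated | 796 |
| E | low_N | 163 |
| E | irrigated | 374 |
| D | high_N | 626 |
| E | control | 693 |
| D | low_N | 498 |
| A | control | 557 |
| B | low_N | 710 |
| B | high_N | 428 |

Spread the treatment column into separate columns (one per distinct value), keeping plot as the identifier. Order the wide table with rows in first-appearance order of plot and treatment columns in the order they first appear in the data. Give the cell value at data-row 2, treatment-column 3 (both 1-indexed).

650

With rows in first-appearance order of plot, row 2 is plot=C. treatment columns in first-appearance order: irrigated, high_N, control, low_N; column 3 is control.
Long rows with plot=C, treatment=control: yield_kg = 650.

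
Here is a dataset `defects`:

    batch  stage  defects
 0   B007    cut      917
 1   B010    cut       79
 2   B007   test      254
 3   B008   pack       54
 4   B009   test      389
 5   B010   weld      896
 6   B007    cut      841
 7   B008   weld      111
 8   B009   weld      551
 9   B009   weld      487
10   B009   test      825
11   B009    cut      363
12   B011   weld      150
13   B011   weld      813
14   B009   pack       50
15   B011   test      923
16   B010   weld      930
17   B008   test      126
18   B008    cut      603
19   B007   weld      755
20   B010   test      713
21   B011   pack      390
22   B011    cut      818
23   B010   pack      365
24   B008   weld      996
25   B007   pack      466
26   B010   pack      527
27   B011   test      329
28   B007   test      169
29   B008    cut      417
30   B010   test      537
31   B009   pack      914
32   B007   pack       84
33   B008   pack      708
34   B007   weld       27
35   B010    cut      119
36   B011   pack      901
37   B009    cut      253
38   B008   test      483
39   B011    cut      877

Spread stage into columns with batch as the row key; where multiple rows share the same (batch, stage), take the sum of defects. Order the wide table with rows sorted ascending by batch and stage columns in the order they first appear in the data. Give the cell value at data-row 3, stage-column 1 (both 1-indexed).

616

With rows sorted ascending by batch, row 3 is batch=B009. stage columns in first-appearance order: cut, test, pack, weld; column 1 is cut.
Long rows with batch=B009, stage=cut: 363 + 253 = 616.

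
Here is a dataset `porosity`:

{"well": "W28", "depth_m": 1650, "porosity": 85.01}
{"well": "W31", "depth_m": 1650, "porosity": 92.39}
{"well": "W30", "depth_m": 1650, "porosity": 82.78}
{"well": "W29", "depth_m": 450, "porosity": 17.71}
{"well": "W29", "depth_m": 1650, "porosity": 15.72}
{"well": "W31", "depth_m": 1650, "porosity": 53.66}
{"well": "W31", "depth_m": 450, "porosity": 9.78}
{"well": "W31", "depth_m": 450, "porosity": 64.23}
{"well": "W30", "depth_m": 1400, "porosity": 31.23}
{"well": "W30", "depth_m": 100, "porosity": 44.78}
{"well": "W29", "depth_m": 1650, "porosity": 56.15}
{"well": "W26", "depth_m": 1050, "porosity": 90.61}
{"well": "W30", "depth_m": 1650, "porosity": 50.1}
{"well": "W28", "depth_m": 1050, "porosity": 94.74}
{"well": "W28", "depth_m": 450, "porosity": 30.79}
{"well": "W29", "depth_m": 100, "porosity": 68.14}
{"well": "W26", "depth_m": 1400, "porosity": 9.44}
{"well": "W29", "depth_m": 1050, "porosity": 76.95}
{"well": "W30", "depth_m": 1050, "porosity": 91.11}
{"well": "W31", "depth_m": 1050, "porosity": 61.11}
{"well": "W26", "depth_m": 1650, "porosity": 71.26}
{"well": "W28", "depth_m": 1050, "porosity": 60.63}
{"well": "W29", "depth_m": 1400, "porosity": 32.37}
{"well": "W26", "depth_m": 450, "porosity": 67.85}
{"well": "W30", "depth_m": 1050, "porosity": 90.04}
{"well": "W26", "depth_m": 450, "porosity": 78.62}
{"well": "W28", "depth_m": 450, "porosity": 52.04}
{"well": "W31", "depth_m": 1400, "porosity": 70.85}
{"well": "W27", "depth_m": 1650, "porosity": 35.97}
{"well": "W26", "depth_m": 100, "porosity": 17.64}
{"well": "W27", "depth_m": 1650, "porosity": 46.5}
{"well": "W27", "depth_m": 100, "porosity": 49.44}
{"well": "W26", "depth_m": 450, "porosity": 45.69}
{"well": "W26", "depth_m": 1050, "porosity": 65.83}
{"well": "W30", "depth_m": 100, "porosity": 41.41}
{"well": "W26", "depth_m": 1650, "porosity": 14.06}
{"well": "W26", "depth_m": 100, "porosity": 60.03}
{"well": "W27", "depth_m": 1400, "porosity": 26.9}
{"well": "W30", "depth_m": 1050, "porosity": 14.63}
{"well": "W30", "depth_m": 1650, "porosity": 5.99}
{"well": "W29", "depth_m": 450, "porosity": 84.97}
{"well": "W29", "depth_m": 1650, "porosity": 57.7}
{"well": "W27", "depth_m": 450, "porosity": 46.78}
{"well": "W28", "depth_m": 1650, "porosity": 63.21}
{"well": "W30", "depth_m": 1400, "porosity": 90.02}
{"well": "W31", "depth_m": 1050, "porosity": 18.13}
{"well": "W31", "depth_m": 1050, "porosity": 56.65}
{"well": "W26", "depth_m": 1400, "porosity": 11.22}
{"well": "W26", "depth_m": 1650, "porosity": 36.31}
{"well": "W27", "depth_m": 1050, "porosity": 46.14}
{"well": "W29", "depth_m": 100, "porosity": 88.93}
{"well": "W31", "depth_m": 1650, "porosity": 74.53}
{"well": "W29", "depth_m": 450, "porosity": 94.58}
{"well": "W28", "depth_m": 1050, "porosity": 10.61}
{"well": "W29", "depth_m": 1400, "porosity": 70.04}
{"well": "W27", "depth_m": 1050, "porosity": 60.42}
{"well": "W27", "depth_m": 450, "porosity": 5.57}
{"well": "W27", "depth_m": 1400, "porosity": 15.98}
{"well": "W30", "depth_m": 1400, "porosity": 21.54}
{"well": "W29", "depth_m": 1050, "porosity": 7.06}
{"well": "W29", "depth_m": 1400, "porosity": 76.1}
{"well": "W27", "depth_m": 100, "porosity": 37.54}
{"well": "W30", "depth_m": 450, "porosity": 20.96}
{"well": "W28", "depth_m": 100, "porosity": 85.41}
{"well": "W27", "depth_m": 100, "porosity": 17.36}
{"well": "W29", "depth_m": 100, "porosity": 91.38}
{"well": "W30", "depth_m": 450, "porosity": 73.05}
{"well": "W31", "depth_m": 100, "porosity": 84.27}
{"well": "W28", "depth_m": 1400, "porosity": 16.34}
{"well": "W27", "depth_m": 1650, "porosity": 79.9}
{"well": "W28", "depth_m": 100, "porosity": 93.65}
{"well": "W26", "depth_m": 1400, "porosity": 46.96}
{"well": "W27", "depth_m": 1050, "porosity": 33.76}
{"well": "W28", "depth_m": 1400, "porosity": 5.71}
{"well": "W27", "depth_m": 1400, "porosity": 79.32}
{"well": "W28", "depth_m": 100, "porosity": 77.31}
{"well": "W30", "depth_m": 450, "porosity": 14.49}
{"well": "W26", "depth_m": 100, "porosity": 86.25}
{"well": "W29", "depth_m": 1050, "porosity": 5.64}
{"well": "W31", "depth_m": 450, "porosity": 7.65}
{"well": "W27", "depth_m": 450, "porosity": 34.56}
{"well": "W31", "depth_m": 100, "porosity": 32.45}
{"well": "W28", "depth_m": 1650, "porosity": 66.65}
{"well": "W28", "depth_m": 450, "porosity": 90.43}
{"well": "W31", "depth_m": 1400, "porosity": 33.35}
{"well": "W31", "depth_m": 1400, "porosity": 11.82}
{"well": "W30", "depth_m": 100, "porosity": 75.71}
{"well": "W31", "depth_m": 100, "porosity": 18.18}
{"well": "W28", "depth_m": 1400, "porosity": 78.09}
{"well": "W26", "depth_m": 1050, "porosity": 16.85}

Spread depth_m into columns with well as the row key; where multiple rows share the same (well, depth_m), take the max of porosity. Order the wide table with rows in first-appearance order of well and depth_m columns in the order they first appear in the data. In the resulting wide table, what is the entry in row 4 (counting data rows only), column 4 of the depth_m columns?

91.38

With rows in first-appearance order of well, row 4 is well=W29. depth_m columns in first-appearance order: 1650, 450, 1400, 100, 1050; column 4 is 100.
Long rows with well=W29, depth_m=100: max(68.14, 88.93, 91.38) = 91.38.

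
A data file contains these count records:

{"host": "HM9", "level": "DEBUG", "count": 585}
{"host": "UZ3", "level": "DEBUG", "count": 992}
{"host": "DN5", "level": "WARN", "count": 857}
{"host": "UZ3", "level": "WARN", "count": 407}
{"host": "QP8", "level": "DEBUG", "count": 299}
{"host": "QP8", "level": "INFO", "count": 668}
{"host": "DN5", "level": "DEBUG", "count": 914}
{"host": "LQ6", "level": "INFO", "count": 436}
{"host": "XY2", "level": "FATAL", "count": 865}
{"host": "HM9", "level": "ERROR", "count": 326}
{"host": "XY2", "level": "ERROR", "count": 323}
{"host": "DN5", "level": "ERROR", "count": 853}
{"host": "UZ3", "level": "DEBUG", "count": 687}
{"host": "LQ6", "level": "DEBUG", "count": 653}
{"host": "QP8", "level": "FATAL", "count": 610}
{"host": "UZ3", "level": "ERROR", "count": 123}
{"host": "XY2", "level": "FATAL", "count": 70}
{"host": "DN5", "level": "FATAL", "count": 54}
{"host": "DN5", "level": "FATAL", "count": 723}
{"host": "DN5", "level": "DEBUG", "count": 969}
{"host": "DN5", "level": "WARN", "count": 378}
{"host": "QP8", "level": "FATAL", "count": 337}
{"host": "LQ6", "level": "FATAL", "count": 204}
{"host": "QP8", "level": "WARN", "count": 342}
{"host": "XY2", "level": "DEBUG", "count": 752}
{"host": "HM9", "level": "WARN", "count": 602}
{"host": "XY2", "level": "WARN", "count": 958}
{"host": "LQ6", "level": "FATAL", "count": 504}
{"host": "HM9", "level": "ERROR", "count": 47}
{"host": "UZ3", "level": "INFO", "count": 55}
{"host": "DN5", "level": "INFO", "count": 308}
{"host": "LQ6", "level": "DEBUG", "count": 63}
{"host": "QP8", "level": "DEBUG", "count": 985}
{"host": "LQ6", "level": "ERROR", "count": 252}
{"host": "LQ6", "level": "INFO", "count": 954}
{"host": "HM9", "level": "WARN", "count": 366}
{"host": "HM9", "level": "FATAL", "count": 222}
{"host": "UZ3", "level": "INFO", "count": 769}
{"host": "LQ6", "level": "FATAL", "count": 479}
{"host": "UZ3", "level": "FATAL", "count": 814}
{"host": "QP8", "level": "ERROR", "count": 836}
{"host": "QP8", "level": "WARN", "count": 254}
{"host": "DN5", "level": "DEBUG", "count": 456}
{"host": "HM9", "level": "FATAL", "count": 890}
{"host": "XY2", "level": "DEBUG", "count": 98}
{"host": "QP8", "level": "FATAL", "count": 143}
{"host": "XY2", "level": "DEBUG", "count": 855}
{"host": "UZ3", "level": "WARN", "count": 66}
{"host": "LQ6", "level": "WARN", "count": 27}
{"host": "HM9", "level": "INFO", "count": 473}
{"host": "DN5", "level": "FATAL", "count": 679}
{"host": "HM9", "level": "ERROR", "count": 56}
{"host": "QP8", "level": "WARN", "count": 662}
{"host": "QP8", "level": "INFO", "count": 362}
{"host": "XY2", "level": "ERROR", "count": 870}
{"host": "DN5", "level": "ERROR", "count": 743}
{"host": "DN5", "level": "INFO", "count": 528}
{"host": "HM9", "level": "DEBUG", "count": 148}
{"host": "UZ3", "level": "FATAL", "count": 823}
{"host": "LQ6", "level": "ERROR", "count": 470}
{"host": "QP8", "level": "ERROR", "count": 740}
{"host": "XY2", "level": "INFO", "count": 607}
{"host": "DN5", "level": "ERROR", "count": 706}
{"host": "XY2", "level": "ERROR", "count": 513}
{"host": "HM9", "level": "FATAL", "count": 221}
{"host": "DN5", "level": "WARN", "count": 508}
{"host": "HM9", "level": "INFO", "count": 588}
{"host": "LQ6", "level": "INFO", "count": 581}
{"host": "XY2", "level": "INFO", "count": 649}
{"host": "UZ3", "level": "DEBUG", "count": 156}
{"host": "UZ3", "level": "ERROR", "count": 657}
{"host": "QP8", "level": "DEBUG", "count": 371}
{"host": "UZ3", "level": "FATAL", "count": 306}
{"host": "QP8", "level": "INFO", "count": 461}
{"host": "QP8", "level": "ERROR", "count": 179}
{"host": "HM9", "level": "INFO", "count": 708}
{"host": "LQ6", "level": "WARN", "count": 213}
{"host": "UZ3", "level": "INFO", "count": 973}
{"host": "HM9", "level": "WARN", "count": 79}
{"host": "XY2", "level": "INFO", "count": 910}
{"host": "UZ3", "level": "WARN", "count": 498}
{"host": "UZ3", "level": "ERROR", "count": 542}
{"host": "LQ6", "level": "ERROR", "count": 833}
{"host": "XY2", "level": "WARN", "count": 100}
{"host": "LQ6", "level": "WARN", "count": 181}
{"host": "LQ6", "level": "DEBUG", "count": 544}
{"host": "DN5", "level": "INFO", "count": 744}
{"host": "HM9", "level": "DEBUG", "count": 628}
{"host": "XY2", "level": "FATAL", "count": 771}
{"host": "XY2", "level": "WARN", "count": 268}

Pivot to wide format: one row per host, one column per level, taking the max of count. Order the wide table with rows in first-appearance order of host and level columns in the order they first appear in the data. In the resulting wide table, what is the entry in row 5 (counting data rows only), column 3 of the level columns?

954

With rows in first-appearance order of host, row 5 is host=LQ6. level columns in first-appearance order: DEBUG, WARN, INFO, FATAL, ERROR; column 3 is INFO.
Long rows with host=LQ6, level=INFO: max(436, 954, 581) = 954.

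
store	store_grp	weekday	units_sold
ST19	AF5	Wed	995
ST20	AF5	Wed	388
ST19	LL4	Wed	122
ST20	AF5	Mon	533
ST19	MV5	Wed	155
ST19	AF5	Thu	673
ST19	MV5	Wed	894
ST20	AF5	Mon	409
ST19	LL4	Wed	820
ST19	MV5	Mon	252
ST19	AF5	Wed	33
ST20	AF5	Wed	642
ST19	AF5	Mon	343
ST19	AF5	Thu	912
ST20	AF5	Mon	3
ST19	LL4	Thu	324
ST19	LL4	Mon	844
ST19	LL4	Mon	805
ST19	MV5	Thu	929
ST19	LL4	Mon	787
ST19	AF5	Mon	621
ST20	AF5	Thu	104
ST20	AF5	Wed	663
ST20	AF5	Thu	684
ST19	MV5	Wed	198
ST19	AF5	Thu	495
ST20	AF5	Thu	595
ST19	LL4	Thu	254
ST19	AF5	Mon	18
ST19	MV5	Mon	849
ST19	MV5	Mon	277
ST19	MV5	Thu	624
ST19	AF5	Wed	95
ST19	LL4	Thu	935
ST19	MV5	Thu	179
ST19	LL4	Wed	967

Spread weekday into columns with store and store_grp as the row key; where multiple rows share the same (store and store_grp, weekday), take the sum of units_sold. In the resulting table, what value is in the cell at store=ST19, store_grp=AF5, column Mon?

Rows with store=ST19, store_grp=AF5 and weekday=Mon: units_sold values are 343, 621, 18.
343 + 621 + 18 = 982.

982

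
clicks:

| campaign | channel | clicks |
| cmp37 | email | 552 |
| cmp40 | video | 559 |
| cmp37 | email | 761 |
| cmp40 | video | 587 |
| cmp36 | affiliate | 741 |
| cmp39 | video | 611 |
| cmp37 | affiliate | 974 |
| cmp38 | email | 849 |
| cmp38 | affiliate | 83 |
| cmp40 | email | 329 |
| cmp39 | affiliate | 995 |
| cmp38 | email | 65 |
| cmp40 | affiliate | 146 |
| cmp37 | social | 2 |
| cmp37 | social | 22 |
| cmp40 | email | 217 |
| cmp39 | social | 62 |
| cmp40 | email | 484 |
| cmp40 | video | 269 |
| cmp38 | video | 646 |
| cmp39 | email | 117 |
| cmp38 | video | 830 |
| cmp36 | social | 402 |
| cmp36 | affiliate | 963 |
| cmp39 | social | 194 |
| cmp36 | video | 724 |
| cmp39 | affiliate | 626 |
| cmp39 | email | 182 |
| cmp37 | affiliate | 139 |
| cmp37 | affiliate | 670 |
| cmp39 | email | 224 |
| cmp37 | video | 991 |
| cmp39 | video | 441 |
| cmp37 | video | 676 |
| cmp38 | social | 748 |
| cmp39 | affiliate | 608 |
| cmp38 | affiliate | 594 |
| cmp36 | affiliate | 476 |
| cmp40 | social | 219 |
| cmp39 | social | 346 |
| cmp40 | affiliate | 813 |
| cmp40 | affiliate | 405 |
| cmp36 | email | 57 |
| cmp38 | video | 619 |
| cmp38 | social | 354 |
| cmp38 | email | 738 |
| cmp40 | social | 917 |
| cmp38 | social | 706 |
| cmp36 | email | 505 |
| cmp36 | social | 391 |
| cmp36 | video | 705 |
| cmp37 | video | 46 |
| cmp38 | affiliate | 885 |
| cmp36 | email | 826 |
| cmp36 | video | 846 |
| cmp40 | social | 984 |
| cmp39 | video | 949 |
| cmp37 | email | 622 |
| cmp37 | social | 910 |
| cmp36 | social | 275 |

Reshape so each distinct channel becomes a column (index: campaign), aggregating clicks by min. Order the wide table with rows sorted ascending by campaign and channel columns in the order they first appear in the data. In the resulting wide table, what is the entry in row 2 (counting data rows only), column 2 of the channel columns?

46

With rows sorted ascending by campaign, row 2 is campaign=cmp37. channel columns in first-appearance order: email, video, affiliate, social; column 2 is video.
Long rows with campaign=cmp37, channel=video: min(991, 676, 46) = 46.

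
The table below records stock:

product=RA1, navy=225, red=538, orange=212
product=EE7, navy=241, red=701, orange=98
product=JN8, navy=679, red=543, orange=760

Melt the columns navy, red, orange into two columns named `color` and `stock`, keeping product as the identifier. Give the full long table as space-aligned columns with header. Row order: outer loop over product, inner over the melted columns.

product  color   stock
RA1      navy    225  
RA1      red     538  
RA1      orange  212  
EE7      navy    241  
EE7      red     701  
EE7      orange  98   
JN8      navy    679  
JN8      red     543  
JN8      orange  760  

Each (product, column) pair becomes one row: 3 × 3 = 9 rows.
For example, (RA1, navy) → stock=225.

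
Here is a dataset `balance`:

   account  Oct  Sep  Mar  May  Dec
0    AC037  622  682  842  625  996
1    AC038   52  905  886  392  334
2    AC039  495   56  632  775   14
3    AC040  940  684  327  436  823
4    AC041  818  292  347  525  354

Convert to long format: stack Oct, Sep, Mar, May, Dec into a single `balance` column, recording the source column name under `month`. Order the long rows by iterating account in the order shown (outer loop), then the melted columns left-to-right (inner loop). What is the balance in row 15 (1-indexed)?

14

25 rows total (5 × 5). Row 15: index ⌊(15-1)/5⌋ = 2 into account → AC039; (15-1) mod 5 = 4 into the melted columns → Dec.
So row 15 is (AC039, Dec, 14); balance = 14.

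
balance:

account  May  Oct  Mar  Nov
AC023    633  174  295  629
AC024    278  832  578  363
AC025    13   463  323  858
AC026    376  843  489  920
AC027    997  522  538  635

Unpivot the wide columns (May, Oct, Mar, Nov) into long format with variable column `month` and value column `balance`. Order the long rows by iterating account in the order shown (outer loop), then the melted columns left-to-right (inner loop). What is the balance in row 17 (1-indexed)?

997

20 rows total (5 × 4). Row 17: index ⌊(17-1)/4⌋ = 4 into account → AC027; (17-1) mod 4 = 0 into the melted columns → May.
So row 17 is (AC027, May, 997); balance = 997.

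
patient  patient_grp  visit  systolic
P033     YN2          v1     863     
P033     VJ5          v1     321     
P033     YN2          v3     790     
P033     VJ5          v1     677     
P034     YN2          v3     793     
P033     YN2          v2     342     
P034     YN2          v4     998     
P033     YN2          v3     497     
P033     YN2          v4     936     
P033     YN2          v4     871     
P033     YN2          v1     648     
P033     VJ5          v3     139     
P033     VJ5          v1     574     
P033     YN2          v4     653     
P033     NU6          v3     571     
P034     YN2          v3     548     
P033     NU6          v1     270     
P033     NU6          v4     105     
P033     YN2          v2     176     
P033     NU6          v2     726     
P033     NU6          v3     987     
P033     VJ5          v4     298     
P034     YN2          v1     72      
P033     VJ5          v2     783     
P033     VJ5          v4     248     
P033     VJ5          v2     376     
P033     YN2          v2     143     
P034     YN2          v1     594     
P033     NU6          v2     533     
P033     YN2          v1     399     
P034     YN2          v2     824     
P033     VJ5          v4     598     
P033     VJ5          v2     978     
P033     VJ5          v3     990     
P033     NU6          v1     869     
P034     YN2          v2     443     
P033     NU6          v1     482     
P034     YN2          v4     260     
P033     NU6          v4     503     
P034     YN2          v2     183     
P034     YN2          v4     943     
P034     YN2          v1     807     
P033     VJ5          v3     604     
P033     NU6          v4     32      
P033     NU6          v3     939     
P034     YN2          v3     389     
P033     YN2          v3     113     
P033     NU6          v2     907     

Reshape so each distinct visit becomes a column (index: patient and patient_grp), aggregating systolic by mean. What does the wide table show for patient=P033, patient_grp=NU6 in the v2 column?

722

Rows with patient=P033, patient_grp=NU6 and visit=v2: systolic values are 726, 533, 907.
(726 + 533 + 907) / 3 = 722.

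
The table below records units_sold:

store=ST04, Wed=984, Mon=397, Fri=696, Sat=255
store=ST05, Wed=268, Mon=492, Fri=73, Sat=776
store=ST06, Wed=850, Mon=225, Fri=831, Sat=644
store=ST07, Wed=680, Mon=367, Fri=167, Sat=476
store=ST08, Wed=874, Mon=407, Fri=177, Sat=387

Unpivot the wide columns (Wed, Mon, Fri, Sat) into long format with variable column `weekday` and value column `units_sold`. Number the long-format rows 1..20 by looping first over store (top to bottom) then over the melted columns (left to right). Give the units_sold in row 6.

20 rows total (5 × 4). Row 6: index ⌊(6-1)/4⌋ = 1 into store → ST05; (6-1) mod 4 = 1 into the melted columns → Mon.
So row 6 is (ST05, Mon, 492); units_sold = 492.

492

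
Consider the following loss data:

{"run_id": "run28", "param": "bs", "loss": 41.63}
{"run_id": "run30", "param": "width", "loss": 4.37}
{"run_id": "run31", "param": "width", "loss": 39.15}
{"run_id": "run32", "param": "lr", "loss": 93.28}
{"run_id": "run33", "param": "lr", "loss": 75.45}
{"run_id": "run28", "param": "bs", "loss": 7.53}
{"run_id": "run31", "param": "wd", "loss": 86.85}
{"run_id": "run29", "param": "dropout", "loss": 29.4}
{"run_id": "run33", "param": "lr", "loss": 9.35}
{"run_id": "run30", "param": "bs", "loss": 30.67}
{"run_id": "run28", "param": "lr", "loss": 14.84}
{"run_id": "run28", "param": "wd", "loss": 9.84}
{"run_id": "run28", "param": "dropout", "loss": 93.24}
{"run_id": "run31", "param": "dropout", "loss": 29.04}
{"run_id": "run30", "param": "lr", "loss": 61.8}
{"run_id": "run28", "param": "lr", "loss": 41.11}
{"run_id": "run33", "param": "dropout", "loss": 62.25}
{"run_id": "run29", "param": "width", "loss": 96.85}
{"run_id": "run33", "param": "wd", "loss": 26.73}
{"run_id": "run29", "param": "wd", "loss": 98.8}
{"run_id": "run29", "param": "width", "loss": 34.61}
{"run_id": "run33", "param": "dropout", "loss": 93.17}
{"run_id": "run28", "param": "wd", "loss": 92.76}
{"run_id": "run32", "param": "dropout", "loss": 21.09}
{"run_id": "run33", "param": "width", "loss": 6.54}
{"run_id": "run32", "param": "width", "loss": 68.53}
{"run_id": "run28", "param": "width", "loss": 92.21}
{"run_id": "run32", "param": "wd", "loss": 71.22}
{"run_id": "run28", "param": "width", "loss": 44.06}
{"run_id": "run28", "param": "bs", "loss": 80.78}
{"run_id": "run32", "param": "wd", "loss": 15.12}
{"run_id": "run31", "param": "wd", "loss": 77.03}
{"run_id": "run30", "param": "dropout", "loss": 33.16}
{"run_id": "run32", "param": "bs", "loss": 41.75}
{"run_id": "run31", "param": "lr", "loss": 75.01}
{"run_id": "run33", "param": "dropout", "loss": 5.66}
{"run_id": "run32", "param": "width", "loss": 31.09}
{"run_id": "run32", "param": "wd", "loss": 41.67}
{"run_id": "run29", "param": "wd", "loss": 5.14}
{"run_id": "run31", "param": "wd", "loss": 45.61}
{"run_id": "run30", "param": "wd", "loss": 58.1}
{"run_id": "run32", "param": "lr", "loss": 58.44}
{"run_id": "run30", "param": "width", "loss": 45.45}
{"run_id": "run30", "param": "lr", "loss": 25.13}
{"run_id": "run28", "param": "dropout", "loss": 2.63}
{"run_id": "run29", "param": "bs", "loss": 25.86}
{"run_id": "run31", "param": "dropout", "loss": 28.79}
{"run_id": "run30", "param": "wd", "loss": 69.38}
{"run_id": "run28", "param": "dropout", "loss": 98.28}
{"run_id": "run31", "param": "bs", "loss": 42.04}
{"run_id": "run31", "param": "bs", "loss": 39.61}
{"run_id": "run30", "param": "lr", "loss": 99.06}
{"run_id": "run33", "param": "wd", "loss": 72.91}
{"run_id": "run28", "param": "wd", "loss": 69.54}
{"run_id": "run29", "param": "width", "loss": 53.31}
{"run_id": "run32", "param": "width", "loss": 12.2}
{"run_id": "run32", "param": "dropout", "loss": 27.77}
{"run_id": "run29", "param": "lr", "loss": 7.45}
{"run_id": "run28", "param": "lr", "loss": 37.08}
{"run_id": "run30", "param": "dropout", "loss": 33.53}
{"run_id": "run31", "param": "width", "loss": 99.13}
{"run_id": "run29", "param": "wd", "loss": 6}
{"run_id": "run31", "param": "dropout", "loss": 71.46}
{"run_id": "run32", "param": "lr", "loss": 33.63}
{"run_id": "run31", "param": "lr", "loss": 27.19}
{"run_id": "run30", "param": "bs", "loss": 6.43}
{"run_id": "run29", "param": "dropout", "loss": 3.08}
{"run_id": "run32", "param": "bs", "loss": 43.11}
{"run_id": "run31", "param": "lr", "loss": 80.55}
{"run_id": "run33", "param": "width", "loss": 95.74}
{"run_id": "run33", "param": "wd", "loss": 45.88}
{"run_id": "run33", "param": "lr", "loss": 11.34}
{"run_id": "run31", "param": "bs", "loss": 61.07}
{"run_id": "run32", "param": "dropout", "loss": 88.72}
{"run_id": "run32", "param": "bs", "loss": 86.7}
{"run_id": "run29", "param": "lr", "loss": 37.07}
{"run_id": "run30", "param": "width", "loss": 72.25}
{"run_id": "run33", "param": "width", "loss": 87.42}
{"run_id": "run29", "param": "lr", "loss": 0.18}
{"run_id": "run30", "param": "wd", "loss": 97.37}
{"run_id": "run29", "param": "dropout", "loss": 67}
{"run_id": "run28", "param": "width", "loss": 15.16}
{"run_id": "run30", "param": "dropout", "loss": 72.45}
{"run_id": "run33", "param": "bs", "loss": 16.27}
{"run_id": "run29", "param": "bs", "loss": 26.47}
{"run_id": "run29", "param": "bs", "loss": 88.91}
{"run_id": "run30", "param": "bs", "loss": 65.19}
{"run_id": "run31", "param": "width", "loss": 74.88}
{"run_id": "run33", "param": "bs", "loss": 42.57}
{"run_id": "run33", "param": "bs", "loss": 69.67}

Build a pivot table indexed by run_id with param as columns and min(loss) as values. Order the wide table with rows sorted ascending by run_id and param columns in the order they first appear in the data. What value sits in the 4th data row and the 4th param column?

With rows sorted ascending by run_id, row 4 is run_id=run31. param columns in first-appearance order: bs, width, lr, wd, dropout; column 4 is wd.
Long rows with run_id=run31, param=wd: min(86.85, 77.03, 45.61) = 45.61.

45.61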